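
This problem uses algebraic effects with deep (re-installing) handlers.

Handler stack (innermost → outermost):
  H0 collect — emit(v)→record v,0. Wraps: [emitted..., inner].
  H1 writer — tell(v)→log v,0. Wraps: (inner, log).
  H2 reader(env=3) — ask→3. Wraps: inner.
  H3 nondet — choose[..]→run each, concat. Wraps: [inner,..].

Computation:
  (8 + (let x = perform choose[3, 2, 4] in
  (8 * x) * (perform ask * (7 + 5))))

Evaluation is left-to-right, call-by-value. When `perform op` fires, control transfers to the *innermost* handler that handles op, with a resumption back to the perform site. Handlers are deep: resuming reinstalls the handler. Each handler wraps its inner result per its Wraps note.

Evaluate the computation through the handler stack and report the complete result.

Answer: [([872], ()), ([584], ()), ([1160], ())]

Working:
choose[3, 2, 4] @ H3
  branch[0] choose=3:
    ask @ H2 ⇒ 3
    H0 returns [872]
    H1 returns ([872], ())
    H2 returns ([872], ())
    H3 returns [([872], ())]
  branch[1] choose=2:
    ask @ H2 ⇒ 3
    H0 returns [584]
    H1 returns ([584], ())
    H2 returns ([584], ())
    H3 returns [([584], ())]
  branch[2] choose=4:
    ask @ H2 ⇒ 3
    H0 returns [1160]
    H1 returns ([1160], ())
    H2 returns ([1160], ())
    H3 returns [([1160], ())]
= [([872], ()), ([584], ()), ([1160], ())]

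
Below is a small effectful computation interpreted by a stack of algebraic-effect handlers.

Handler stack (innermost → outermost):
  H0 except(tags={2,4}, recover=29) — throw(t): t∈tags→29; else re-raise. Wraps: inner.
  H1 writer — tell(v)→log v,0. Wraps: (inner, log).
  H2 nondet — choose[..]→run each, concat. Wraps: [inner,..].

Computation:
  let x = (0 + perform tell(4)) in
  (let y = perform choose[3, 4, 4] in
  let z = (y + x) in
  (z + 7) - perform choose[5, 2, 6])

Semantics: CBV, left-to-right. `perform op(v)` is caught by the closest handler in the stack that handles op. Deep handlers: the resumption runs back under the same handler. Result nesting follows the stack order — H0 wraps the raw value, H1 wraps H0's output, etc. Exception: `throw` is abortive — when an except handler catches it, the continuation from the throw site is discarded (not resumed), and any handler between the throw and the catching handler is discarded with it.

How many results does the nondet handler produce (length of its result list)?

Evaluation trace:
tell(4) @ H1 ⇒ log+=4
choose[3, 4, 4] @ H2
  branch[0] choose=3:
    choose[5, 2, 6] @ H2
      branch[0] choose=5:
        H0 returns 5
        H1 returns (5, (4))
        H2 returns [(5, (4))]
      branch[1] choose=2:
        H0 returns 8
        H1 returns (8, (4))
        H2 returns [(8, (4))]
      branch[2] choose=6:
        H0 returns 4
        H1 returns (4, (4))
        H2 returns [(4, (4))]
  branch[1] choose=4:
    choose[5, 2, 6] @ H2
      branch[0] choose=5:
        H0 returns 6
        H1 returns (6, (4))
        H2 returns [(6, (4))]
      branch[1] choose=2:
        H0 returns 9
        H1 returns (9, (4))
        H2 returns [(9, (4))]
      branch[2] choose=6:
        H0 returns 5
        H1 returns (5, (4))
        H2 returns [(5, (4))]
  branch[2] choose=4:
    choose[5, 2, 6] @ H2
      branch[0] choose=5:
        H0 returns 6
        H1 returns (6, (4))
        H2 returns [(6, (4))]
      branch[1] choose=2:
        H0 returns 9
        H1 returns (9, (4))
        H2 returns [(9, (4))]
      branch[2] choose=6:
        H0 returns 5
        H1 returns (5, (4))
        H2 returns [(5, (4))]
= [(5, (4)), (8, (4)), (4, (4)), (6, (4)), (9, (4)), (5, (4)), (6, (4)), (9, (4)), (5, (4))]

Answer: 9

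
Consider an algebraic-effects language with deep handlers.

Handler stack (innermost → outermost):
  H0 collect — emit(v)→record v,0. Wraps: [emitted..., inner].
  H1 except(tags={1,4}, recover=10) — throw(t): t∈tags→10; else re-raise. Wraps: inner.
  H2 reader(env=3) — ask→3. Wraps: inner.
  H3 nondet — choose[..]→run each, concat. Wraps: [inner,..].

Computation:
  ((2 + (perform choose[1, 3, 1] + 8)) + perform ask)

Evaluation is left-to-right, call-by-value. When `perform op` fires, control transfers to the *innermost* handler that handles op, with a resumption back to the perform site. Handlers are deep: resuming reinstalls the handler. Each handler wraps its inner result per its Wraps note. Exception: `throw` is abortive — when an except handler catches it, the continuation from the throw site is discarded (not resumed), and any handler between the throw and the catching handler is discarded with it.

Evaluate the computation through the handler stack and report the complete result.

Answer: [[14], [16], [14]]

Working:
choose[1, 3, 1] @ H3
  branch[0] choose=1:
    ask @ H2 ⇒ 3
    H0 returns [14]
    H1 returns [14]
    H2 returns [14]
    H3 returns [[14]]
  branch[1] choose=3:
    ask @ H2 ⇒ 3
    H0 returns [16]
    H1 returns [16]
    H2 returns [16]
    H3 returns [[16]]
  branch[2] choose=1:
    ask @ H2 ⇒ 3
    H0 returns [14]
    H1 returns [14]
    H2 returns [14]
    H3 returns [[14]]
= [[14], [16], [14]]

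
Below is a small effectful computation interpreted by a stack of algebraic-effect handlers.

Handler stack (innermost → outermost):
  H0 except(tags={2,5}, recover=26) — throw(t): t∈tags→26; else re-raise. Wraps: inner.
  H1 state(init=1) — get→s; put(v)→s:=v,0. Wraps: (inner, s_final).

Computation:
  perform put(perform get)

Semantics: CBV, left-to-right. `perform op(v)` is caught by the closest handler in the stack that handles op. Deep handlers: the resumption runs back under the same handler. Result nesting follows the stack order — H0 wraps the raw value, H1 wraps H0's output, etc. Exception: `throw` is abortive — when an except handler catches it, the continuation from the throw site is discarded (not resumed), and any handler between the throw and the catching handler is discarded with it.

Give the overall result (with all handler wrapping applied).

Answer: (0, 1)

Step-by-step:
get @ H1 ⇒ 1
put(1) @ H1 ⇒ s:=1
H0 returns 0
H1 returns (0, 1)
= (0, 1)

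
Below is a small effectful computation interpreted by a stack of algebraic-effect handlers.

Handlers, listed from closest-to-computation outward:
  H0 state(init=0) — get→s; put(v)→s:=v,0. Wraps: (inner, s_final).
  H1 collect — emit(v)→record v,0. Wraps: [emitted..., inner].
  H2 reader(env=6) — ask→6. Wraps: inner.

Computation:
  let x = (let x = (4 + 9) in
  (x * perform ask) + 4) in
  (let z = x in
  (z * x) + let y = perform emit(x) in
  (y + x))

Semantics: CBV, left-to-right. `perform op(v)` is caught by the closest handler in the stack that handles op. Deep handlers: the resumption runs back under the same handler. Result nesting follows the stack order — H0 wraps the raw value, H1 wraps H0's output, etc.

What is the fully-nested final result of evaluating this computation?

Evaluation trace:
ask @ H2 ⇒ 6
emit(82) @ H1 ⇒ out+=82
H0 returns (6806, 0)
H1 returns [82, (6806, 0)]
H2 returns [82, (6806, 0)]
= [82, (6806, 0)]

Answer: [82, (6806, 0)]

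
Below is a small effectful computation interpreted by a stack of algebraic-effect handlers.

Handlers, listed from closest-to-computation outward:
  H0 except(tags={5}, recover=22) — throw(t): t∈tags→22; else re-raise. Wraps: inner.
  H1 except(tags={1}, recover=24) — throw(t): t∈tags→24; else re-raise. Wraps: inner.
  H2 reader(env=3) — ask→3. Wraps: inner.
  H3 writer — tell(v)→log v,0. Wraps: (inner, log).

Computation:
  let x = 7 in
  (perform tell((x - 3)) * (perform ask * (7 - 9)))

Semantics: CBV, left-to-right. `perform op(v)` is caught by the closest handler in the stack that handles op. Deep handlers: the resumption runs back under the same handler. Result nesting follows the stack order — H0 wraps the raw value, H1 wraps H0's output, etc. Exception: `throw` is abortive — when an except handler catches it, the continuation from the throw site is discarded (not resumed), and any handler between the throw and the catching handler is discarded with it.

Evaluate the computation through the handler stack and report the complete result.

Answer: (0, (4))

Evaluation trace:
tell(4) @ H3 ⇒ log+=4
ask @ H2 ⇒ 3
H0 returns 0
H1 returns 0
H2 returns 0
H3 returns (0, (4))
= (0, (4))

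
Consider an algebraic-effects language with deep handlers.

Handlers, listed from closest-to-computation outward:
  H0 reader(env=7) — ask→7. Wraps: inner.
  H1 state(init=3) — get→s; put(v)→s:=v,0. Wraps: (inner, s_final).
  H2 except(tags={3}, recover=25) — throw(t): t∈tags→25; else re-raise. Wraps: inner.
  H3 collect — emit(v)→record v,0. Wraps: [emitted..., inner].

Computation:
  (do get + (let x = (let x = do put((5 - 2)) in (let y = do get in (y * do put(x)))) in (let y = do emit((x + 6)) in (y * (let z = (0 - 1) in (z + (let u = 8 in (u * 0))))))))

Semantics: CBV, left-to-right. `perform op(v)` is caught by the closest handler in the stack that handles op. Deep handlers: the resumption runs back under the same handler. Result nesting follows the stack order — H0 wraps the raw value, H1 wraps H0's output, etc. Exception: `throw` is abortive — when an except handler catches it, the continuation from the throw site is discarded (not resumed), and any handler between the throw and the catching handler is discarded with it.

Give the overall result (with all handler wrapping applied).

Answer: [6, (3, 0)]

Step-by-step:
get @ H1 ⇒ 3
put(3) @ H1 ⇒ s:=3
get @ H1 ⇒ 3
put(0) @ H1 ⇒ s:=0
emit(6) @ H3 ⇒ out+=6
H0 returns 3
H1 returns (3, 0)
H2 returns (3, 0)
H3 returns [6, (3, 0)]
= [6, (3, 0)]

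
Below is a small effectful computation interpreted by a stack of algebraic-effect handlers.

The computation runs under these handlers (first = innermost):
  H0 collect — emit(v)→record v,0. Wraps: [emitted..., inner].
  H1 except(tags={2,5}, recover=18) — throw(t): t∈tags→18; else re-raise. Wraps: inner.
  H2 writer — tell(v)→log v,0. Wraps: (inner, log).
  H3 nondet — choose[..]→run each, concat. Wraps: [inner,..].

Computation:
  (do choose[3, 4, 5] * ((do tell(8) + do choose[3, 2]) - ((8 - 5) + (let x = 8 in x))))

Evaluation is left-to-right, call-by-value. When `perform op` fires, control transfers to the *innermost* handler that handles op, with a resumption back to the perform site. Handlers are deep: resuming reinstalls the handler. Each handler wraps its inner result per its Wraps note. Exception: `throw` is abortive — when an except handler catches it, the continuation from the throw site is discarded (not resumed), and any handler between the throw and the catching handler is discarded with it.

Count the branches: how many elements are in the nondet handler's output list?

Answer: 6

Evaluation trace:
choose[3, 4, 5] @ H3
  branch[0] choose=3:
    tell(8) @ H2 ⇒ log+=8
    choose[3, 2] @ H3
      branch[0] choose=3:
        H0 returns [-24]
        H1 returns [-24]
        H2 returns ([-24], (8))
        H3 returns [([-24], (8))]
      branch[1] choose=2:
        H0 returns [-27]
        H1 returns [-27]
        H2 returns ([-27], (8))
        H3 returns [([-27], (8))]
  branch[1] choose=4:
    tell(8) @ H2 ⇒ log+=8
    choose[3, 2] @ H3
      branch[0] choose=3:
        H0 returns [-32]
        H1 returns [-32]
        H2 returns ([-32], (8))
        H3 returns [([-32], (8))]
      branch[1] choose=2:
        H0 returns [-36]
        H1 returns [-36]
        H2 returns ([-36], (8))
        H3 returns [([-36], (8))]
  branch[2] choose=5:
    tell(8) @ H2 ⇒ log+=8
    choose[3, 2] @ H3
      branch[0] choose=3:
        H0 returns [-40]
        H1 returns [-40]
        H2 returns ([-40], (8))
        H3 returns [([-40], (8))]
      branch[1] choose=2:
        H0 returns [-45]
        H1 returns [-45]
        H2 returns ([-45], (8))
        H3 returns [([-45], (8))]
= [([-24], (8)), ([-27], (8)), ([-32], (8)), ([-36], (8)), ([-40], (8)), ([-45], (8))]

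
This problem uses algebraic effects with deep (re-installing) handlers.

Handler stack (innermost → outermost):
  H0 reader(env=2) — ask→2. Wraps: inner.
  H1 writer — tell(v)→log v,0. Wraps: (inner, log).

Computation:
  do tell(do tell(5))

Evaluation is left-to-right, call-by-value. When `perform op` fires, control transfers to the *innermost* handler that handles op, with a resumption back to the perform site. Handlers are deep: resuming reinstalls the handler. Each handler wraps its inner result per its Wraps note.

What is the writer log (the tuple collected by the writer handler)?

Answer: (5, 0)

Evaluation trace:
tell(5) @ H1 ⇒ log+=5
tell(0) @ H1 ⇒ log+=0
H0 returns 0
H1 returns (0, (5, 0))
= (0, (5, 0))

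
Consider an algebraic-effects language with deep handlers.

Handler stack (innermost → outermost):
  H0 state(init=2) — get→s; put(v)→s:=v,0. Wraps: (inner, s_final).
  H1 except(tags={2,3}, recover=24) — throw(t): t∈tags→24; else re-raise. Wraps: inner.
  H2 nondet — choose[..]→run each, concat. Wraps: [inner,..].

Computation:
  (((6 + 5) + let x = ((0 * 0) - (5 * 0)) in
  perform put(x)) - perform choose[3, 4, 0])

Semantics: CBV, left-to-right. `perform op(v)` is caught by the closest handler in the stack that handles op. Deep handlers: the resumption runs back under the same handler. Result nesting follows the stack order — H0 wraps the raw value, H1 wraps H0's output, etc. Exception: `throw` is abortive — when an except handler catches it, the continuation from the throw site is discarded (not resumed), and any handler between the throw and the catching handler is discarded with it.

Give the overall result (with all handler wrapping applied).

Answer: [(8, 0), (7, 0), (11, 0)]

Evaluation trace:
put(0) @ H0 ⇒ s:=0
choose[3, 4, 0] @ H2
  branch[0] choose=3:
    H0 returns (8, 0)
    H1 returns (8, 0)
    H2 returns [(8, 0)]
  branch[1] choose=4:
    H0 returns (7, 0)
    H1 returns (7, 0)
    H2 returns [(7, 0)]
  branch[2] choose=0:
    H0 returns (11, 0)
    H1 returns (11, 0)
    H2 returns [(11, 0)]
= [(8, 0), (7, 0), (11, 0)]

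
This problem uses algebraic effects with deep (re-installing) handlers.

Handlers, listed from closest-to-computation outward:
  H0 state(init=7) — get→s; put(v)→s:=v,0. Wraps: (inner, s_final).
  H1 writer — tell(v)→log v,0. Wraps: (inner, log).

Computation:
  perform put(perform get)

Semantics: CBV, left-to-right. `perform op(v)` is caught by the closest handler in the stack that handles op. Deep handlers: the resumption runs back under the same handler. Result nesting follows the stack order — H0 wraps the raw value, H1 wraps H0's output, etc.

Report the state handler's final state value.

Answer: 7

Step-by-step:
get @ H0 ⇒ 7
put(7) @ H0 ⇒ s:=7
H0 returns (0, 7)
H1 returns ((0, 7), ())
= ((0, 7), ())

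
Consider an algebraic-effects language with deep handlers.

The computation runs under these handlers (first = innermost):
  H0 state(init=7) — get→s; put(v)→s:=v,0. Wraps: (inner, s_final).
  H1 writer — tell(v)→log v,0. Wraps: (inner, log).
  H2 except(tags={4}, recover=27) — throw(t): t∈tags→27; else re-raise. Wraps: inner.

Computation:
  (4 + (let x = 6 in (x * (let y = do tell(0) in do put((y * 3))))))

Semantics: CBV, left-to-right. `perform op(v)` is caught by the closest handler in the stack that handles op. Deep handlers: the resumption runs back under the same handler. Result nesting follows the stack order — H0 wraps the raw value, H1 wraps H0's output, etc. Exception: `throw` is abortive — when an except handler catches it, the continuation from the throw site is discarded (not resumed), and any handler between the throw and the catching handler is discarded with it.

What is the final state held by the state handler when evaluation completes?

Step-by-step:
tell(0) @ H1 ⇒ log+=0
put(0) @ H0 ⇒ s:=0
H0 returns (4, 0)
H1 returns ((4, 0), (0))
H2 returns ((4, 0), (0))
= ((4, 0), (0))

Answer: 0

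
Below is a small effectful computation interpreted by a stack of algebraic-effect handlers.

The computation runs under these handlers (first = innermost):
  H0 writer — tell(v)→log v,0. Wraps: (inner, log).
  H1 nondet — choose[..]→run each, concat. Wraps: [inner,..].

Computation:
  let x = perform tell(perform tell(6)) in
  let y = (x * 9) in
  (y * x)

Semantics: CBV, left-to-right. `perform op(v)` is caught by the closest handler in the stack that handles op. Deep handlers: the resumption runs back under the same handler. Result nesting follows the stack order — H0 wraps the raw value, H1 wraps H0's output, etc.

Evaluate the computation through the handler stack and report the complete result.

Step-by-step:
tell(6) @ H0 ⇒ log+=6
tell(0) @ H0 ⇒ log+=0
H0 returns (0, (6, 0))
H1 returns [(0, (6, 0))]
= [(0, (6, 0))]

Answer: [(0, (6, 0))]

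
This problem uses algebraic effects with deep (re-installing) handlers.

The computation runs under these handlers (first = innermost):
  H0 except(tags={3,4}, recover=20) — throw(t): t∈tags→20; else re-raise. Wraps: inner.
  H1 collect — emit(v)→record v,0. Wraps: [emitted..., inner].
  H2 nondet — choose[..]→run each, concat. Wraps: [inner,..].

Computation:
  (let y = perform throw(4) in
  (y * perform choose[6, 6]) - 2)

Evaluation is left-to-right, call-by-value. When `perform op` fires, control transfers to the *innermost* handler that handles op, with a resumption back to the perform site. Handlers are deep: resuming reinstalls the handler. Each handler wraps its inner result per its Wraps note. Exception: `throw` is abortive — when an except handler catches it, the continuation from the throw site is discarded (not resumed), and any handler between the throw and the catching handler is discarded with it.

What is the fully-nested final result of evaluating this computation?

Answer: [[20]]

Step-by-step:
throw(4) @ H0 caught ⇒ 20
H1 returns [20]
H2 returns [[20]]
= [[20]]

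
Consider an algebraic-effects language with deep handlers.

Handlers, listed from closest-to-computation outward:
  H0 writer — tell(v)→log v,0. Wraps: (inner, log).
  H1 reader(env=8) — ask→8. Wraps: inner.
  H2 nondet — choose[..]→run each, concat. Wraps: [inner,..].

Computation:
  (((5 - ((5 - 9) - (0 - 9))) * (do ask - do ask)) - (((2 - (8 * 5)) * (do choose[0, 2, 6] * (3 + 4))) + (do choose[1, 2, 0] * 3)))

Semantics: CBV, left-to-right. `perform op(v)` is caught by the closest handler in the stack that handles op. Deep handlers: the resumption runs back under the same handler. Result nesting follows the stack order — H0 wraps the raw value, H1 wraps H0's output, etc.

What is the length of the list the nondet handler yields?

Answer: 9

Working:
ask @ H1 ⇒ 8
ask @ H1 ⇒ 8
choose[0, 2, 6] @ H2
  branch[0] choose=0:
    choose[1, 2, 0] @ H2
      branch[0] choose=1:
        H0 returns (-3, ())
        H1 returns (-3, ())
        H2 returns [(-3, ())]
      branch[1] choose=2:
        H0 returns (-6, ())
        H1 returns (-6, ())
        H2 returns [(-6, ())]
      branch[2] choose=0:
        H0 returns (0, ())
        H1 returns (0, ())
        H2 returns [(0, ())]
  branch[1] choose=2:
    choose[1, 2, 0] @ H2
      branch[0] choose=1:
        H0 returns (529, ())
        H1 returns (529, ())
        H2 returns [(529, ())]
      branch[1] choose=2:
        H0 returns (526, ())
        H1 returns (526, ())
        H2 returns [(526, ())]
      branch[2] choose=0:
        H0 returns (532, ())
        H1 returns (532, ())
        H2 returns [(532, ())]
  branch[2] choose=6:
    choose[1, 2, 0] @ H2
      branch[0] choose=1:
        H0 returns (1593, ())
        H1 returns (1593, ())
        H2 returns [(1593, ())]
      branch[1] choose=2:
        H0 returns (1590, ())
        H1 returns (1590, ())
        H2 returns [(1590, ())]
      branch[2] choose=0:
        H0 returns (1596, ())
        H1 returns (1596, ())
        H2 returns [(1596, ())]
= [(-3, ()), (-6, ()), (0, ()), (529, ()), (526, ()), (532, ()), (1593, ()), (1590, ()), (1596, ())]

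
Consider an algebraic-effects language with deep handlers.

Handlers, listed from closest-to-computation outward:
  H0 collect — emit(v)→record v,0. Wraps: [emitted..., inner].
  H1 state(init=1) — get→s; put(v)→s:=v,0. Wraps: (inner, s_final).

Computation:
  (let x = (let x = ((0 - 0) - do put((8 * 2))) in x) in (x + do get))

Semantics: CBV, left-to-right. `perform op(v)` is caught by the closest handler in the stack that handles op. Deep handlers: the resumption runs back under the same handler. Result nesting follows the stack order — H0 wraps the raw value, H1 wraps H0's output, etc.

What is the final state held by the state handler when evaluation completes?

Answer: 16

Working:
put(16) @ H1 ⇒ s:=16
get @ H1 ⇒ 16
H0 returns [16]
H1 returns ([16], 16)
= ([16], 16)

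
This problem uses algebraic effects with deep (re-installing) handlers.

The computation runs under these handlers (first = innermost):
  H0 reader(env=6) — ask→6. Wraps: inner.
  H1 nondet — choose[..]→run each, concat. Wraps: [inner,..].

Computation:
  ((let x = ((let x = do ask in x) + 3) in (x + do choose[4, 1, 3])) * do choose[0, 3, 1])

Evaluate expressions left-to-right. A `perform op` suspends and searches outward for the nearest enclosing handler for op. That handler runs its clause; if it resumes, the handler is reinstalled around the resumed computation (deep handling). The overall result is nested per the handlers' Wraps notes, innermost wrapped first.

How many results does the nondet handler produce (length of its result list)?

Step-by-step:
ask @ H0 ⇒ 6
choose[4, 1, 3] @ H1
  branch[0] choose=4:
    choose[0, 3, 1] @ H1
      branch[0] choose=0:
        H0 returns 0
        H1 returns [0]
      branch[1] choose=3:
        H0 returns 39
        H1 returns [39]
      branch[2] choose=1:
        H0 returns 13
        H1 returns [13]
  branch[1] choose=1:
    choose[0, 3, 1] @ H1
      branch[0] choose=0:
        H0 returns 0
        H1 returns [0]
      branch[1] choose=3:
        H0 returns 30
        H1 returns [30]
      branch[2] choose=1:
        H0 returns 10
        H1 returns [10]
  branch[2] choose=3:
    choose[0, 3, 1] @ H1
      branch[0] choose=0:
        H0 returns 0
        H1 returns [0]
      branch[1] choose=3:
        H0 returns 36
        H1 returns [36]
      branch[2] choose=1:
        H0 returns 12
        H1 returns [12]
= [0, 39, 13, 0, 30, 10, 0, 36, 12]

Answer: 9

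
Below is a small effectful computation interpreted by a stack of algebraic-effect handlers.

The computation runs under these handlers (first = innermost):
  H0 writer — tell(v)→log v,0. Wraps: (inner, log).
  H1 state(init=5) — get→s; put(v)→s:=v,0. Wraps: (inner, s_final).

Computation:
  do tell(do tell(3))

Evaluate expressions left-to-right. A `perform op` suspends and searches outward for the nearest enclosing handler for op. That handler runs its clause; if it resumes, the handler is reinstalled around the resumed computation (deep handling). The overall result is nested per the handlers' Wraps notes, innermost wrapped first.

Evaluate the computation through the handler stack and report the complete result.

Answer: ((0, (3, 0)), 5)

Working:
tell(3) @ H0 ⇒ log+=3
tell(0) @ H0 ⇒ log+=0
H0 returns (0, (3, 0))
H1 returns ((0, (3, 0)), 5)
= ((0, (3, 0)), 5)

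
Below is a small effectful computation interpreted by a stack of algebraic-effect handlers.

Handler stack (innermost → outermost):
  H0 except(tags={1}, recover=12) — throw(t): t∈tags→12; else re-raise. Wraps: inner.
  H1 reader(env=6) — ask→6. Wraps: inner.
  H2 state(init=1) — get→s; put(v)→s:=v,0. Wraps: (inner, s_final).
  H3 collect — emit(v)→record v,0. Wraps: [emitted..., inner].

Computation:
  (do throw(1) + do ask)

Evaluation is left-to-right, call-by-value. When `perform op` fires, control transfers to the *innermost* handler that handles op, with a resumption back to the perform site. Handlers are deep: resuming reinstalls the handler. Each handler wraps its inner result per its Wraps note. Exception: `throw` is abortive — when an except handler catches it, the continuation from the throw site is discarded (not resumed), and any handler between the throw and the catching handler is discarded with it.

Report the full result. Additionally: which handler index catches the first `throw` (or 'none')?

Working:
throw(1) @ H0 caught ⇒ 12
H1 returns 12
H2 returns (12, 1)
H3 returns [(12, 1)]
= [(12, 1)]

Answer: [(12, 1)] ; first throw caught by: H0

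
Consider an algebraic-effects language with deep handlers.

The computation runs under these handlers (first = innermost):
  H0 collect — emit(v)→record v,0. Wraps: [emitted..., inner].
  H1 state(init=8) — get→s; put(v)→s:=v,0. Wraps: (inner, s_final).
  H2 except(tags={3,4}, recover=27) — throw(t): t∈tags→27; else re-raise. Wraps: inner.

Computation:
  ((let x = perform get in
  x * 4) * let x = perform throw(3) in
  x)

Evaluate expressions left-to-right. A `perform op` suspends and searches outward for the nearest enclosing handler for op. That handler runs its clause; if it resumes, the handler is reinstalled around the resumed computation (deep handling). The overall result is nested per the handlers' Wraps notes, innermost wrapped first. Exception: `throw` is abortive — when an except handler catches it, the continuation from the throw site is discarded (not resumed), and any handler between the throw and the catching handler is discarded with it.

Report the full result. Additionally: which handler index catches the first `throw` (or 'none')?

Answer: 27 ; first throw caught by: H2

Step-by-step:
get @ H1 ⇒ 8
throw(3) @ H2 caught ⇒ 27
= 27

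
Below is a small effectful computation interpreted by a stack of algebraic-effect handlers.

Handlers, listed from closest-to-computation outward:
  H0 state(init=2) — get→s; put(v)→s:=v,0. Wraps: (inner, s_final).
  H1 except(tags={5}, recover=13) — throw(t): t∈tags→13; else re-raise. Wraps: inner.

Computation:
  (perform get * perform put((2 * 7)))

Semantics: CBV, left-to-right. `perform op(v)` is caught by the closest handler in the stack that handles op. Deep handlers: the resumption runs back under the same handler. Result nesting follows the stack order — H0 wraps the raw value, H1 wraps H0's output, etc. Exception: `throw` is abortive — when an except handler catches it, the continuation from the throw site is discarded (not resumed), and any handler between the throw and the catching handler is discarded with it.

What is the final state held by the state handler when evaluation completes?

Working:
get @ H0 ⇒ 2
put(14) @ H0 ⇒ s:=14
H0 returns (0, 14)
H1 returns (0, 14)
= (0, 14)

Answer: 14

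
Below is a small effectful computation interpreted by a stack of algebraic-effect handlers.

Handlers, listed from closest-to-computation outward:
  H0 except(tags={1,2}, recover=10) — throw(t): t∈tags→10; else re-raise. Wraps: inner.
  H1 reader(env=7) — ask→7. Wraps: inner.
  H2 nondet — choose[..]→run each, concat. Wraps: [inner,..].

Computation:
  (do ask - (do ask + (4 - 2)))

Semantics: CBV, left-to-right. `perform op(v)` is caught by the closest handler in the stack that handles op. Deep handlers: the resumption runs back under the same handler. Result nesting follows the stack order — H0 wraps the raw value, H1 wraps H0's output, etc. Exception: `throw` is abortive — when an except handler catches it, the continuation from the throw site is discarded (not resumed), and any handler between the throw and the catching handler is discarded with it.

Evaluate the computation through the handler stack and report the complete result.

Step-by-step:
ask @ H1 ⇒ 7
ask @ H1 ⇒ 7
H0 returns -2
H1 returns -2
H2 returns [-2]
= [-2]

Answer: [-2]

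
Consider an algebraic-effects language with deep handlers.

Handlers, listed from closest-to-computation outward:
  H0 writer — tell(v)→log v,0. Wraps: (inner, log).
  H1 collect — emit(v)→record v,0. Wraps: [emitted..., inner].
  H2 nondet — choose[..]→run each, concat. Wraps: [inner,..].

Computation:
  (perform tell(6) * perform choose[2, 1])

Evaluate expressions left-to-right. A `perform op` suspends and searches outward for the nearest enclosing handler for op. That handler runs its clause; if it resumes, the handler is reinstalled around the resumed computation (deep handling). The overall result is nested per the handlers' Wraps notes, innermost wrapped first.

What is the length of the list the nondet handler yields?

Evaluation trace:
tell(6) @ H0 ⇒ log+=6
choose[2, 1] @ H2
  branch[0] choose=2:
    H0 returns (0, (6))
    H1 returns [(0, (6))]
    H2 returns [[(0, (6))]]
  branch[1] choose=1:
    H0 returns (0, (6))
    H1 returns [(0, (6))]
    H2 returns [[(0, (6))]]
= [[(0, (6))], [(0, (6))]]

Answer: 2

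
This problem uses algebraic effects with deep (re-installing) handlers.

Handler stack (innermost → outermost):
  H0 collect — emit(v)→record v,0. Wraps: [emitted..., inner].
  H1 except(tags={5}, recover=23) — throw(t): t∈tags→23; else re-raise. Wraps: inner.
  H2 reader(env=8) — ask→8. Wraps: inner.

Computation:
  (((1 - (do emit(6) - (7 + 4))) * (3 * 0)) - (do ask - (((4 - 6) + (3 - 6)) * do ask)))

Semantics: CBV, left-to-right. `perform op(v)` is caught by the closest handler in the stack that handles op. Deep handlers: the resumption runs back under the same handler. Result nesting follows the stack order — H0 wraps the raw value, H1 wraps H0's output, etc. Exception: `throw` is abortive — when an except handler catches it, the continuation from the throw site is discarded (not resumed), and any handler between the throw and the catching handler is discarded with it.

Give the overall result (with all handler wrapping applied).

Step-by-step:
emit(6) @ H0 ⇒ out+=6
ask @ H2 ⇒ 8
ask @ H2 ⇒ 8
H0 returns [6, -48]
H1 returns [6, -48]
H2 returns [6, -48]
= [6, -48]

Answer: [6, -48]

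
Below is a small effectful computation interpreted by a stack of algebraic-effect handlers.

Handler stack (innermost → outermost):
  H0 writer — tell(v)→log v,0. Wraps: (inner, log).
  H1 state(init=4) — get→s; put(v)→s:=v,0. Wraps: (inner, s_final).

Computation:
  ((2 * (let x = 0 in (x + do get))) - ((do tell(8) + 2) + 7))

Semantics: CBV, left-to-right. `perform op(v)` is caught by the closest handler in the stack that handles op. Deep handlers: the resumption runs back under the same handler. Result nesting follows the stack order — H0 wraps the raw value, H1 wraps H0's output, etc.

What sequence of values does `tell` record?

Answer: (8)

Evaluation trace:
get @ H1 ⇒ 4
tell(8) @ H0 ⇒ log+=8
H0 returns (-1, (8))
H1 returns ((-1, (8)), 4)
= ((-1, (8)), 4)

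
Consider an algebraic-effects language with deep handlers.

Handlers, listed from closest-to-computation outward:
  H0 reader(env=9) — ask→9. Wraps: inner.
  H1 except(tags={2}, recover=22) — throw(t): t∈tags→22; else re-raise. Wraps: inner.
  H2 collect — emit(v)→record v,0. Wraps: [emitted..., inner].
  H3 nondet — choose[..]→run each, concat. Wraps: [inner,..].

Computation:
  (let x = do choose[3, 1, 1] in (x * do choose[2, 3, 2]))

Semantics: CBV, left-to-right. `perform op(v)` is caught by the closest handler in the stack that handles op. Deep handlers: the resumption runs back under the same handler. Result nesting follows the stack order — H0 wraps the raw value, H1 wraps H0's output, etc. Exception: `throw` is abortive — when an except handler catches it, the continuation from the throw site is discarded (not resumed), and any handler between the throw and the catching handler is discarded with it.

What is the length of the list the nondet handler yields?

Working:
choose[3, 1, 1] @ H3
  branch[0] choose=3:
    choose[2, 3, 2] @ H3
      branch[0] choose=2:
        H0 returns 6
        H1 returns 6
        H2 returns [6]
        H3 returns [[6]]
      branch[1] choose=3:
        H0 returns 9
        H1 returns 9
        H2 returns [9]
        H3 returns [[9]]
      branch[2] choose=2:
        H0 returns 6
        H1 returns 6
        H2 returns [6]
        H3 returns [[6]]
  branch[1] choose=1:
    choose[2, 3, 2] @ H3
      branch[0] choose=2:
        H0 returns 2
        H1 returns 2
        H2 returns [2]
        H3 returns [[2]]
      branch[1] choose=3:
        H0 returns 3
        H1 returns 3
        H2 returns [3]
        H3 returns [[3]]
      branch[2] choose=2:
        H0 returns 2
        H1 returns 2
        H2 returns [2]
        H3 returns [[2]]
  branch[2] choose=1:
    choose[2, 3, 2] @ H3
      branch[0] choose=2:
        H0 returns 2
        H1 returns 2
        H2 returns [2]
        H3 returns [[2]]
      branch[1] choose=3:
        H0 returns 3
        H1 returns 3
        H2 returns [3]
        H3 returns [[3]]
      branch[2] choose=2:
        H0 returns 2
        H1 returns 2
        H2 returns [2]
        H3 returns [[2]]
= [[6], [9], [6], [2], [3], [2], [2], [3], [2]]

Answer: 9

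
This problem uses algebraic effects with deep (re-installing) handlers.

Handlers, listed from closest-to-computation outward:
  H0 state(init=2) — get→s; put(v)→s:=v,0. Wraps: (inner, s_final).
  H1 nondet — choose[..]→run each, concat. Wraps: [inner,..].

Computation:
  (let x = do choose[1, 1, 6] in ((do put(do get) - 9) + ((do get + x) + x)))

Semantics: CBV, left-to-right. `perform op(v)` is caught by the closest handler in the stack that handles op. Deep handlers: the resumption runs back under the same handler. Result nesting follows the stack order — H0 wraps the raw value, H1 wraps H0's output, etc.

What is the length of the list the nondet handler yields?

Working:
choose[1, 1, 6] @ H1
  branch[0] choose=1:
    get @ H0 ⇒ 2
    put(2) @ H0 ⇒ s:=2
    get @ H0 ⇒ 2
    H0 returns (-5, 2)
    H1 returns [(-5, 2)]
  branch[1] choose=1:
    get @ H0 ⇒ 2
    put(2) @ H0 ⇒ s:=2
    get @ H0 ⇒ 2
    H0 returns (-5, 2)
    H1 returns [(-5, 2)]
  branch[2] choose=6:
    get @ H0 ⇒ 2
    put(2) @ H0 ⇒ s:=2
    get @ H0 ⇒ 2
    H0 returns (5, 2)
    H1 returns [(5, 2)]
= [(-5, 2), (-5, 2), (5, 2)]

Answer: 3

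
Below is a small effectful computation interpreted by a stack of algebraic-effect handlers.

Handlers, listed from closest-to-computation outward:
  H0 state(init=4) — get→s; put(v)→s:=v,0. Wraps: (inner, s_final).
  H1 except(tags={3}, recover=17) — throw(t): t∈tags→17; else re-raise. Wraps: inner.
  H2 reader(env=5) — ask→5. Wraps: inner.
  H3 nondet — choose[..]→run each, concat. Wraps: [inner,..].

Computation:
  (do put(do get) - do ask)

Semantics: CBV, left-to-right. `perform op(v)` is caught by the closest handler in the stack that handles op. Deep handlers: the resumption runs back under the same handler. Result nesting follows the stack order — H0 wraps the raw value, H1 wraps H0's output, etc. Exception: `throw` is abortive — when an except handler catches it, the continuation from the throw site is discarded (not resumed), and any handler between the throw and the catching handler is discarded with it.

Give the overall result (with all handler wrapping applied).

Answer: [(-5, 4)]

Step-by-step:
get @ H0 ⇒ 4
put(4) @ H0 ⇒ s:=4
ask @ H2 ⇒ 5
H0 returns (-5, 4)
H1 returns (-5, 4)
H2 returns (-5, 4)
H3 returns [(-5, 4)]
= [(-5, 4)]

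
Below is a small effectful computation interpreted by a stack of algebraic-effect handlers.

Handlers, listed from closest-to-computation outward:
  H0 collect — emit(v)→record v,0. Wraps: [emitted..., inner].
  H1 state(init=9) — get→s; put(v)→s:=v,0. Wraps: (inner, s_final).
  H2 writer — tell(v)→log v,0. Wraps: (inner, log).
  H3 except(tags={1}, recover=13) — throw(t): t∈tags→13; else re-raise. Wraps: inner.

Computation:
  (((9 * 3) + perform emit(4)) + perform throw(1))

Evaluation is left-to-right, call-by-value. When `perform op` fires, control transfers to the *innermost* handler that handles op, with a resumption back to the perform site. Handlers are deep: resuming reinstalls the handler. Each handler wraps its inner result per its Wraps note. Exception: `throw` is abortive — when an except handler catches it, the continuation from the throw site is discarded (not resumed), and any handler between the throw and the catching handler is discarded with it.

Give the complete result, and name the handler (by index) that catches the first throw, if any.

Answer: 13 ; first throw caught by: H3

Evaluation trace:
emit(4) @ H0 ⇒ out+=4
throw(1) @ H3 caught ⇒ 13
= 13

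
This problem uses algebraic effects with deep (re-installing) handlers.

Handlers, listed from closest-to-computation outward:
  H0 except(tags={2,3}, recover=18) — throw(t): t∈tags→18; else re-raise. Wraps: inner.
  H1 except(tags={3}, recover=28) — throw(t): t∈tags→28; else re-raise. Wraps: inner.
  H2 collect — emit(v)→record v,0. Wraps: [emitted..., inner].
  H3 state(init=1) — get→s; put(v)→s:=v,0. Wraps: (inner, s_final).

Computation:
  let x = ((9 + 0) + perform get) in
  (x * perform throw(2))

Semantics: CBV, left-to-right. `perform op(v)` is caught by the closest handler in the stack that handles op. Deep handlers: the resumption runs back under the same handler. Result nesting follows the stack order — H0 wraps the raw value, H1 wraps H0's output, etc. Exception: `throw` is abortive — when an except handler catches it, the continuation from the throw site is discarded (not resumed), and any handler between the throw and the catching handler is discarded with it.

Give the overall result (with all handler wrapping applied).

Answer: ([18], 1)

Evaluation trace:
get @ H3 ⇒ 1
throw(2) @ H0 caught ⇒ 18
H1 returns 18
H2 returns [18]
H3 returns ([18], 1)
= ([18], 1)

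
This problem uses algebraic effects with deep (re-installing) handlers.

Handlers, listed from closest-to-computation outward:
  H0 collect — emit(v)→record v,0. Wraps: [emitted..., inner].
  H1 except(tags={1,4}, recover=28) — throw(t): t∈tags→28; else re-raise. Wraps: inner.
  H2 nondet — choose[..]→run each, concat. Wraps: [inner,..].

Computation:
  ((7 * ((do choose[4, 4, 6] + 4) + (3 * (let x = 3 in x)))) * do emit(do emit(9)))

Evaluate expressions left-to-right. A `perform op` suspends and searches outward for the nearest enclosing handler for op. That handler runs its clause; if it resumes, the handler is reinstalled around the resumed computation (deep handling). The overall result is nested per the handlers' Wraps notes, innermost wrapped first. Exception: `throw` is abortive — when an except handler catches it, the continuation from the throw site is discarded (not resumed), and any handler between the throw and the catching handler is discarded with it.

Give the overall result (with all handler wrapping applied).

Step-by-step:
choose[4, 4, 6] @ H2
  branch[0] choose=4:
    emit(9) @ H0 ⇒ out+=9
    emit(0) @ H0 ⇒ out+=0
    H0 returns [9, 0, 0]
    H1 returns [9, 0, 0]
    H2 returns [[9, 0, 0]]
  branch[1] choose=4:
    emit(9) @ H0 ⇒ out+=9
    emit(0) @ H0 ⇒ out+=0
    H0 returns [9, 0, 0]
    H1 returns [9, 0, 0]
    H2 returns [[9, 0, 0]]
  branch[2] choose=6:
    emit(9) @ H0 ⇒ out+=9
    emit(0) @ H0 ⇒ out+=0
    H0 returns [9, 0, 0]
    H1 returns [9, 0, 0]
    H2 returns [[9, 0, 0]]
= [[9, 0, 0], [9, 0, 0], [9, 0, 0]]

Answer: [[9, 0, 0], [9, 0, 0], [9, 0, 0]]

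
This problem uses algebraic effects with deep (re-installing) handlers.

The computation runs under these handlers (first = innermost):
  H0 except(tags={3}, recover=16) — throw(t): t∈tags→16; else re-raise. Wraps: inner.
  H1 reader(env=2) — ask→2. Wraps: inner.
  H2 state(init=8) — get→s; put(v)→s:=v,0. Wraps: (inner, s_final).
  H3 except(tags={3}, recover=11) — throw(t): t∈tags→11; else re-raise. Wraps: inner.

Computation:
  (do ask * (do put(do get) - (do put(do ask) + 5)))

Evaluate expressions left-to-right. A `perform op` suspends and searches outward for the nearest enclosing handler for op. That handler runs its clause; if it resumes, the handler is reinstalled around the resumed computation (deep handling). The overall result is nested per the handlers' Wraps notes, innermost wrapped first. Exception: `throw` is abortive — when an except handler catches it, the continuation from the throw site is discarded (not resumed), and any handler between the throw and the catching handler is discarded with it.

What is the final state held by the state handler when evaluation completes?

Step-by-step:
ask @ H1 ⇒ 2
get @ H2 ⇒ 8
put(8) @ H2 ⇒ s:=8
ask @ H1 ⇒ 2
put(2) @ H2 ⇒ s:=2
H0 returns -10
H1 returns -10
H2 returns (-10, 2)
H3 returns (-10, 2)
= (-10, 2)

Answer: 2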